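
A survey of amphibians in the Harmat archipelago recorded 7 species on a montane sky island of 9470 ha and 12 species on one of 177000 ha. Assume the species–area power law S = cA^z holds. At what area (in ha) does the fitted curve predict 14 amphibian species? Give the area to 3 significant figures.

409000 ha

z = ln(12/7) / ln(177000/9470) = 0.5390 / 2.9280 = 0.1841
c = 7 / 9470^0.1841 = 7 / 5.395 = 1.298
A = (14/1.298)^(1/0.1841) ⇒ ln A = ln(10.79)/0.1841 = 12.9213
A = e^12.9213 ≈ 408933 ha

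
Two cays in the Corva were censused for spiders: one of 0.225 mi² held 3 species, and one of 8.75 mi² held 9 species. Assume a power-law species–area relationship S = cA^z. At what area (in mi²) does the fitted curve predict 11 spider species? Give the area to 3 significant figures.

z = ln(9/3) / ln(8.75/0.225) = 1.0986 / 3.6607 = 0.3001
c = 3 / 0.225^0.3001 = 3 / 0.6391 = 4.694
A = (11/4.694)^(1/0.3001) ⇒ ln A = ln(2.343)/0.3001 = 2.8377
A = e^2.8377 ≈ 17.08 mi²

17.1 mi²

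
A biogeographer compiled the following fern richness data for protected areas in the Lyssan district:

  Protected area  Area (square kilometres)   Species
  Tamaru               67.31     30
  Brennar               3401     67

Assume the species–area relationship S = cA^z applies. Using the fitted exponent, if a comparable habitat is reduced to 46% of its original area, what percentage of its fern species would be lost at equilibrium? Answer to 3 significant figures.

z = ln(67/30) / ln(3401/67.31) = 0.8035 / 3.9225 = 0.2048
S_new/S_old = (A_new/A_old)^z = 0.46^0.2048 = exp(0.2048 × -0.7765) = 0.8529
Fraction lost = 1 − 0.8529 = 0.1471

14.7%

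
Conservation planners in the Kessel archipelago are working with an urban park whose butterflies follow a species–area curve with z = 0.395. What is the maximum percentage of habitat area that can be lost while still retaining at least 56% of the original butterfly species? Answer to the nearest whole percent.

77%

Need (A_new/A_old)^0.395 = 0.56, so A_new/A_old = 0.56^(1/0.395) = 0.56^2.532
ln(A_new/A_old) = ln 0.56 / 0.395 = -0.5798 / 0.395 = -1.4679
A_new/A_old = e^-1.4679 ≈ 0.2304
Fraction that can be lost = 1 − 0.2304 = 0.7696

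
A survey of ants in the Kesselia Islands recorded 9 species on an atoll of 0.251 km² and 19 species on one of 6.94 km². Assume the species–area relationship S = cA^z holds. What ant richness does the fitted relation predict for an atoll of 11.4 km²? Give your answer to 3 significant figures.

21.2

z = ln(19/9) / ln(6.94/0.251) = 0.7472 / 3.3196 = 0.2251
c = 9 / 0.251^0.2251 = 9 / 0.7326 = 12.28
S₃ = 12.28 × 11.4^0.2251 = 12.28 × 1.729 ≈ 21.25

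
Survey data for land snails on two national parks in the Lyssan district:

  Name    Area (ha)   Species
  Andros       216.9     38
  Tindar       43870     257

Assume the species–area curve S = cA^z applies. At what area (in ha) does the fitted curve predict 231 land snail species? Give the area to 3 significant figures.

z = ln(257/38) / ln(43870/216.9) = 1.9115 / 5.3095 = 0.3600
c = 38 / 216.9^0.3600 = 38 / 6.935 = 5.479
A = (231/5.479)^(1/0.3600) ⇒ ln A = ln(42.16)/0.3600 = 10.3927
A = e^10.3927 ≈ 32621 ha

32600 ha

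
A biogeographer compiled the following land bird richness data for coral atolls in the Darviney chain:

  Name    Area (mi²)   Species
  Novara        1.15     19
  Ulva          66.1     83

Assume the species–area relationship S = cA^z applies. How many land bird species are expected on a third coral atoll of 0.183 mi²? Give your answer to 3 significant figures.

z = ln(83/19) / ln(66.1/1.15) = 1.4744 / 4.0514 = 0.3639
c = 19 / 1.15^0.3639 = 19 / 1.052 = 18.06
S₃ = 18.06 × 0.183^0.3639 = 18.06 × 0.539 ≈ 9.733

9.73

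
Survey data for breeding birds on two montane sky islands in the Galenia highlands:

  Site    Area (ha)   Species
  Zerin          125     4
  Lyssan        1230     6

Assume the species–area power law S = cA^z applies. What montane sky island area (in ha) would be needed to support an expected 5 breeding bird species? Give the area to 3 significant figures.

440 ha

z = ln(6/4) / ln(1230/125) = 0.4055 / 2.2865 = 0.1773
c = 4 / 125^0.1773 = 4 / 2.354 = 1.699
A = (5/1.699)^(1/0.1773) ⇒ ln A = ln(2.943)/0.1773 = 6.0866
A = e^6.0866 ≈ 439.9 ha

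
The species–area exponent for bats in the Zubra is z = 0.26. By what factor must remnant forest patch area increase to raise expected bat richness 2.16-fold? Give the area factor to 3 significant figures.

19.3

(A₂/A₁)^0.26 = 2.16, so A₂/A₁ = 2.16^(1/0.26) = 2.16^3.846
ln(A₂/A₁) = ln 2.16 / 0.26 = 0.7701 / 0.26 = 2.9620
A₂/A₁ = e^2.9620 ≈ 19.34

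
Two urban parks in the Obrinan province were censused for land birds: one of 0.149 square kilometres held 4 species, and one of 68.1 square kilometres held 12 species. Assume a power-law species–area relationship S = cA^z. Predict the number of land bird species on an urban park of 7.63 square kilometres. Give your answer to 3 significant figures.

8.10

z = ln(12/4) / ln(68.1/0.149) = 1.0986 / 6.1248 = 0.1794
c = 4 / 0.149^0.1794 = 4 / 0.7107 = 5.628
S₃ = 5.628 × 7.63^0.1794 = 5.628 × 1.44 ≈ 8.103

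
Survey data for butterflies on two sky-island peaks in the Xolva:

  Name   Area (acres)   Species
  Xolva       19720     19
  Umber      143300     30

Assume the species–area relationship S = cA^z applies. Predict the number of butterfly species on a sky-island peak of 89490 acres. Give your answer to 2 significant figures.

z = ln(30/19) / ln(143300/19720) = 0.4568 / 1.9833 = 0.2303
c = 19 / 19720^0.2303 = 19 / 9.753 = 1.948
S₃ = 1.948 × 89490^0.2303 = 1.948 × 13.82 ≈ 26.92

27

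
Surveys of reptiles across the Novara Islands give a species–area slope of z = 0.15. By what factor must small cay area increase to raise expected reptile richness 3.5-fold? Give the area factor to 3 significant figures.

4240

(A₂/A₁)^0.15 = 3.5, so A₂/A₁ = 3.5^(1/0.15) = 3.5^6.667
ln(A₂/A₁) = ln 3.5 / 0.15 = 1.2528 / 0.15 = 8.3518
A₂/A₁ = e^8.3518 ≈ 4238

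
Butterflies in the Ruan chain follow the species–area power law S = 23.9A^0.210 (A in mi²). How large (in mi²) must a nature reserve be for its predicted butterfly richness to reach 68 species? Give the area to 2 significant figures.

150 mi²

68 = 23.9 × A^0.21  ⇒  A^0.21 = 68/23.9 = 2.845
ln A = ln(2.845) / 0.21 = 1.0456 / 0.21 = 4.9792
A = e^4.9792 ≈ 145.4 mi²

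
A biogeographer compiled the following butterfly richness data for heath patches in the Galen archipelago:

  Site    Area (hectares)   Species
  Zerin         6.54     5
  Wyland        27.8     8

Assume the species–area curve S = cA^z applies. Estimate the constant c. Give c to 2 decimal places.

2.72

z = ln(S₂/S₁) / ln(A₂/A₁) = ln(8/5) / ln(27.8/6.54) = 0.4700 / 1.4471 = 0.3248
c = S₁ / A₁^z = 5 / 6.54^0.3248 = 5 / 1.84 = 2.717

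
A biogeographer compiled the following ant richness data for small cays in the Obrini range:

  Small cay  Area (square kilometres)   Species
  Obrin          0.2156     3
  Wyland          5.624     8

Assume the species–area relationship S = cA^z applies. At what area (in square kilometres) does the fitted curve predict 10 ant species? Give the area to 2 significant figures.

z = ln(8/3) / ln(5.624/0.2156) = 0.9808 / 3.2614 = 0.3007
c = 3 / 0.2156^0.3007 = 3 / 0.6304 = 4.759
A = (10/4.759)^(1/0.3007) ⇒ ln A = ln(2.101)/0.3007 = 2.4690
A = e^2.4690 ≈ 11.81 square kilometres

12 square kilometres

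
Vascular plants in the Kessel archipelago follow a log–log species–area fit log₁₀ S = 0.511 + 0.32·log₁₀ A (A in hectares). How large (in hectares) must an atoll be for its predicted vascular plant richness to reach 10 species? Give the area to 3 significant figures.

33.7 hectares

10 = 3.243 × A^0.32  ⇒  A^0.32 = 10/3.243 = 3.083
ln A = ln(3.083) / 0.32 = 1.1260 / 0.32 = 3.5186
A = e^3.5186 ≈ 33.74 hectares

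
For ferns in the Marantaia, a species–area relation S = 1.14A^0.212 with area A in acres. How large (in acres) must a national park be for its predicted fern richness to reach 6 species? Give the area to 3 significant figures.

6 = 1.14 × A^0.212  ⇒  A^0.212 = 6/1.14 = 5.263
ln A = ln(5.263) / 0.212 = 1.6607 / 0.212 = 7.8336
A = e^7.8336 ≈ 2524 acres

2520 acres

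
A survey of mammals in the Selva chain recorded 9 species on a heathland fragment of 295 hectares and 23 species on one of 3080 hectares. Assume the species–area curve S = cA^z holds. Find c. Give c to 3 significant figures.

z = ln(S₂/S₁) / ln(A₂/A₁) = ln(23/9) / ln(3080/295) = 0.9383 / 2.3457 = 0.4000
c = S₁ / A₁^z = 9 / 295^0.4000 = 9 / 9.726 = 0.9254

0.925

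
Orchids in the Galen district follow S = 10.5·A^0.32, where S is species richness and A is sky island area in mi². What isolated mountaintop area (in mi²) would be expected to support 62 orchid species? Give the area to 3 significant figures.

257 mi²

62 = 10.5 × A^0.32  ⇒  A^0.32 = 62/10.5 = 5.905
ln A = ln(5.905) / 0.32 = 1.7758 / 0.32 = 5.5492
A = e^5.5492 ≈ 257 mi²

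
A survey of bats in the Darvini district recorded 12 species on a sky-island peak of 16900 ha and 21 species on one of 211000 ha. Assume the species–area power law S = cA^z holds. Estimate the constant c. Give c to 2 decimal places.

1.39

z = ln(S₂/S₁) / ln(A₂/A₁) = ln(21/12) / ln(211000/16900) = 0.5596 / 2.5245 = 0.2217
c = S₁ / A₁^z = 12 / 16900^0.2217 = 12 / 8.654 = 1.387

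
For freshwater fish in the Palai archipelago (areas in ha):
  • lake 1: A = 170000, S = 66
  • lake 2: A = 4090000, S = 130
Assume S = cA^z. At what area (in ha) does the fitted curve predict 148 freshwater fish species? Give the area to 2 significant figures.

z = ln(130/66) / ln(4090000/170000) = 0.6779 / 3.1805 = 0.2131
c = 66 / 170000^0.2131 = 66 / 13.03 = 5.067
A = (148/5.067)^(1/0.2131) ⇒ ln A = ln(29.21)/0.2131 = 15.8325
A = e^15.8325 ≈ 7515536 ha

7500000 ha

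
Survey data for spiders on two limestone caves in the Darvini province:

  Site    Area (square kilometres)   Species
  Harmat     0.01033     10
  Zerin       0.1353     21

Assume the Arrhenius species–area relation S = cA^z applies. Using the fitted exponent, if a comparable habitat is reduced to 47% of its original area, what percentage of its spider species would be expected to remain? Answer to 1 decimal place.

80.4%

z = ln(21/10) / ln(0.1353/0.01033) = 0.7419 / 2.5724 = 0.2884
S_new/S_old = (A_new/A_old)^z = 0.47^0.2884 = exp(0.2884 × -0.7550) = 0.8043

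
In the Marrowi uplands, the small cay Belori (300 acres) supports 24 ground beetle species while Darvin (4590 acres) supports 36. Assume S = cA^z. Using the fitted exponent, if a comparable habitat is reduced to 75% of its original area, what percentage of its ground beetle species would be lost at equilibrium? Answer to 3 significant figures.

z = ln(36/24) / ln(4590/300) = 0.4055 / 2.7279 = 0.1486
S_new/S_old = (A_new/A_old)^z = 0.75^0.1486 = exp(0.1486 × -0.2877) = 0.9581
Fraction lost = 1 − 0.9581 = 0.04186

4.19%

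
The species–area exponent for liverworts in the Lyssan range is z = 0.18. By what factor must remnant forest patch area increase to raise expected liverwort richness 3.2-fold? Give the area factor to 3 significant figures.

(A₂/A₁)^0.18 = 3.2, so A₂/A₁ = 3.2^(1/0.18) = 3.2^5.556
ln(A₂/A₁) = ln 3.2 / 0.18 = 1.1632 / 0.18 = 6.4619
A₂/A₁ = e^6.4619 ≈ 640.3

640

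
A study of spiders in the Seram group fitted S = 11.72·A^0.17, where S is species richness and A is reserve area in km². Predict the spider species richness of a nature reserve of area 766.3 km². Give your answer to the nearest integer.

36

S = 11.72 × 766.3^0.17
ln S = ln 11.72 + 0.17 × ln 766.3 = 2.4613 + 0.17 × 6.6416 = 3.5904
S = e^3.5904 ≈ 36.25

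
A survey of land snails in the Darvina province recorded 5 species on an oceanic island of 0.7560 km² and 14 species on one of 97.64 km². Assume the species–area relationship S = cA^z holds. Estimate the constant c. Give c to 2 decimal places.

5.31

z = ln(S₂/S₁) / ln(A₂/A₁) = ln(14/5) / ln(97.64/0.756) = 1.0296 / 4.8610 = 0.2118
c = S₁ / A₁^z = 5 / 0.756^0.2118 = 5 / 0.9425 = 5.305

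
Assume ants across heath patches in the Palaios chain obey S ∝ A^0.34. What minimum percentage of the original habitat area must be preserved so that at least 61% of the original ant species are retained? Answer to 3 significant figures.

Need (A_new/A_old)^0.34 = 0.61, so A_new/A_old = 0.61^(1/0.34) = 0.61^2.941
ln(A_new/A_old) = ln 0.61 / 0.34 = -0.4943 / 0.34 = -1.4538
A_new/A_old = e^-1.4538 ≈ 0.2337

23.4%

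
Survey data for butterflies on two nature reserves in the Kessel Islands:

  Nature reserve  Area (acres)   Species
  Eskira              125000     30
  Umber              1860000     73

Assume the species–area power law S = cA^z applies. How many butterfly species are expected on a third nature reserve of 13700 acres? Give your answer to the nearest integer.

z = ln(73/30) / ln(1860000/125000) = 0.8893 / 2.7000 = 0.3294
c = 30 / 125000^0.3294 = 30 / 47.72 = 0.6287
S₃ = 0.6287 × 13700^0.3294 = 0.6287 × 23.04 ≈ 14.48

14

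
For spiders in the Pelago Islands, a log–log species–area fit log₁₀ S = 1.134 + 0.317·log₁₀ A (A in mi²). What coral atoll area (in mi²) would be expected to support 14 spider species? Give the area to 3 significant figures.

14 = 13.61 × A^0.317  ⇒  A^0.317 = 14/13.61 = 1.028
ln A = ln(1.028) / 0.317 = 0.0279 / 0.317 = 0.0881
A = e^0.0881 ≈ 1.092 mi²

1.09 mi²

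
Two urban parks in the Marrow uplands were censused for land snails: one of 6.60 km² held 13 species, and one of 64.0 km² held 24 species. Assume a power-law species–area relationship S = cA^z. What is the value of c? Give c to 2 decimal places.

z = ln(S₂/S₁) / ln(A₂/A₁) = ln(24/13) / ln(64/6.6) = 0.6131 / 2.2718 = 0.2699
c = S₁ / A₁^z = 13 / 6.6^0.2699 = 13 / 1.664 = 7.812

7.81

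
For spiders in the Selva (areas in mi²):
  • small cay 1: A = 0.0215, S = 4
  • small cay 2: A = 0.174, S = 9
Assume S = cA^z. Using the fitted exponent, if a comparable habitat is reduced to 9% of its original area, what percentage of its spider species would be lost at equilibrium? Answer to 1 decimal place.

z = ln(9/4) / ln(0.174/0.0215) = 0.8109 / 2.0910 = 0.3878
S_new/S_old = (A_new/A_old)^z = 0.09^0.3878 = exp(0.3878 × -2.4079) = 0.393
Fraction lost = 1 − 0.393 = 0.607

60.7%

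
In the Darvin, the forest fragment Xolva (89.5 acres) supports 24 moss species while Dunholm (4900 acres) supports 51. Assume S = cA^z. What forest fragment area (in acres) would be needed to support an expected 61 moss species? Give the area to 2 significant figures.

13000 acres

z = ln(51/24) / ln(4900/89.5) = 0.7538 / 4.0028 = 0.1883
c = 24 / 89.5^0.1883 = 24 / 2.331 = 10.3
A = (61/10.3)^(1/0.1883) ⇒ ln A = ln(5.925)/0.1883 = 9.4478
A = e^9.4478 ≈ 12680 acres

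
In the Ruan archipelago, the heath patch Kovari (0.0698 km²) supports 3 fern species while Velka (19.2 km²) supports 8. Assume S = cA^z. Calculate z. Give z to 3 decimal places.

Taking logs: ln S = ln c + z ln A, so z = (ln S₂ − ln S₁)/(ln A₂ − ln A₁).
z = ln(8/3) / ln(19.2/0.0698) = ln(2.667) / ln(275.1) = 0.9808 / 5.6170 = 0.1746

0.175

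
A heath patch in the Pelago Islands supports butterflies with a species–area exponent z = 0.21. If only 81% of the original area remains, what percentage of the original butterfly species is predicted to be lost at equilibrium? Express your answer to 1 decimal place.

S_new/S_old = (A_new/A_old)^z = 0.81^0.21
= exp(0.21 × ln 0.81) = exp(0.21 × -0.2107) = exp(-0.0443) ≈ 0.9567
Fraction lost = 1 − 0.9567 = 0.04329

4.3%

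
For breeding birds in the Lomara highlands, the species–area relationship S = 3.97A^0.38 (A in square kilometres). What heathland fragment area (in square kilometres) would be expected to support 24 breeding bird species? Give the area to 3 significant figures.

24 = 3.97 × A^0.38  ⇒  A^0.38 = 24/3.97 = 6.045
ln A = ln(6.045) / 0.38 = 1.7993 / 0.38 = 4.7350
A = e^4.7350 ≈ 113.9 square kilometres

114 square kilometres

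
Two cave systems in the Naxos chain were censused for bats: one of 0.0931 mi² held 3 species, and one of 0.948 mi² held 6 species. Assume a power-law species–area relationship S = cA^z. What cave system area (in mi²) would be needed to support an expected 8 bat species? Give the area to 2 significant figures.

z = ln(6/3) / ln(0.948/0.0931) = 0.6931 / 2.3207 = 0.2987
c = 3 / 0.0931^0.2987 = 3 / 0.4921 = 6.096
A = (8/6.096)^(1/0.2987) ⇒ ln A = ln(1.312)/0.2987 = 0.9098
A = e^0.9098 ≈ 2.484 mi²

2.5 mi²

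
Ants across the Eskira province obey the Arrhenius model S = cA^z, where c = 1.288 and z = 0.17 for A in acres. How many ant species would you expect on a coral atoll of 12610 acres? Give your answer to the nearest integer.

6

S = 1.288 × 12610^0.17 = 1.288 × 4.979 ≈ 6.413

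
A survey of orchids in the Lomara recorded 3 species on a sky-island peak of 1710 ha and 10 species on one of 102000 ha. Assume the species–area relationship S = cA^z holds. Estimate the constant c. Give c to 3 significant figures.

0.335

z = ln(S₂/S₁) / ln(A₂/A₁) = ln(10/3) / ln(102000/1710) = 1.2040 / 4.0885 = 0.2945
c = S₁ / A₁^z = 3 / 1710^0.2945 = 3 / 8.955 = 0.335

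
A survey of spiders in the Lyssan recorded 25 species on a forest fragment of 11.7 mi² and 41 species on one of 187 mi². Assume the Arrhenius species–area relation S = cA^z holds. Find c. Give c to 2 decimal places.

z = ln(S₂/S₁) / ln(A₂/A₁) = ln(41/25) / ln(187/11.7) = 0.4947 / 2.7715 = 0.1785
c = S₁ / A₁^z = 25 / 11.7^0.1785 = 25 / 1.551 = 16.12

16.12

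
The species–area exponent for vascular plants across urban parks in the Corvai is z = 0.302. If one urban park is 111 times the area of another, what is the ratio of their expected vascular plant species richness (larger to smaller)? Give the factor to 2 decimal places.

4.15

S₂/S₁ = (A₂/A₁)^z = 111^0.302
ln(S₂/S₁) = 0.302 × ln 111 = 0.302 × 4.7095 = 1.4223
S₂/S₁ = e^1.4223 ≈ 4.147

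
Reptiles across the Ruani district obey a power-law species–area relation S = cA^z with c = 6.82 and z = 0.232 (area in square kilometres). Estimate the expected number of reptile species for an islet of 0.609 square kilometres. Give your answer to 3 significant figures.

6.08

S = 6.82 × 0.609^0.232 = 6.82 × 0.8913 ≈ 6.079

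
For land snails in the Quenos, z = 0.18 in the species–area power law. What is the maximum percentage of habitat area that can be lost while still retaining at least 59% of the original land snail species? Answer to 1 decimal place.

94.7%

Need (A_new/A_old)^0.18 = 0.59, so A_new/A_old = 0.59^(1/0.18) = 0.59^5.556
ln(A_new/A_old) = ln 0.59 / 0.18 = -0.5276 / 0.18 = -2.9313
A_new/A_old = e^-2.9313 ≈ 0.05333
Fraction that can be lost = 1 − 0.05333 = 0.9467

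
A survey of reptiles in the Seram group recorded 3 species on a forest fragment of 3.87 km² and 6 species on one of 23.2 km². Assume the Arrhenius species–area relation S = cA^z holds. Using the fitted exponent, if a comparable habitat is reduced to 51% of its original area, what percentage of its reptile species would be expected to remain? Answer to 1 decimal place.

z = ln(6/3) / ln(23.2/3.87) = 0.6931 / 1.7909 = 0.3870
S_new/S_old = (A_new/A_old)^z = 0.51^0.3870 = exp(0.3870 × -0.6733) = 0.7706

77.1%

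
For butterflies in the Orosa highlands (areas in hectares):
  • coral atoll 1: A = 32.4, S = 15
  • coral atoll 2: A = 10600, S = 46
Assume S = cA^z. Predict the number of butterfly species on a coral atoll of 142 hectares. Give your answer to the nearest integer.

20

z = ln(46/15) / ln(10600/32.4) = 1.1206 / 5.7905 = 0.1935
c = 15 / 32.4^0.1935 = 15 / 1.96 = 7.652
S₃ = 7.652 × 142^0.1935 = 7.652 × 2.609 ≈ 19.97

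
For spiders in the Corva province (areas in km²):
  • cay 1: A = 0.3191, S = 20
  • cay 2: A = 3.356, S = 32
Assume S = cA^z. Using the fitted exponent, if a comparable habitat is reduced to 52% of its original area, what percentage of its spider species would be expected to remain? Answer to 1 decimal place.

z = ln(32/20) / ln(3.356/0.3191) = 0.4700 / 2.3530 = 0.1997
S_new/S_old = (A_new/A_old)^z = 0.52^0.1997 = exp(0.1997 × -0.6539) = 0.8776

87.8%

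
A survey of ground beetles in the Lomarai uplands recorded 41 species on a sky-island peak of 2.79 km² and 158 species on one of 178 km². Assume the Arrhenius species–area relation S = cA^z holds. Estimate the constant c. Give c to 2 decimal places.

z = ln(S₂/S₁) / ln(A₂/A₁) = ln(158/41) / ln(178/2.79) = 1.3490 / 4.1557 = 0.3246
c = S₁ / A₁^z = 41 / 2.79^0.3246 = 41 / 1.395 = 29.39

29.39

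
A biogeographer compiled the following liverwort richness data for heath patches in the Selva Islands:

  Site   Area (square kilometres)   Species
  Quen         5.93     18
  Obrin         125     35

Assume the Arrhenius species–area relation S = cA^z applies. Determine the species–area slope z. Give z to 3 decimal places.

0.218

Taking logs: ln S = ln c + z ln A, so z = (ln S₂ − ln S₁)/(ln A₂ − ln A₁).
z = ln(35/18) / ln(125/5.93) = ln(1.944) / ln(21.08) = 0.6650 / 3.0483 = 0.2181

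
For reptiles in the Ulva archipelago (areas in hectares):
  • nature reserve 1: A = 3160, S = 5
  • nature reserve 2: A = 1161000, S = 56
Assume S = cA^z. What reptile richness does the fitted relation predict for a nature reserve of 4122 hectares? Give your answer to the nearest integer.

z = ln(56/5) / ln(1161000/3160) = 2.4159 / 5.9065 = 0.4090
c = 5 / 3160^0.4090 = 5 / 27.01 = 0.1851
S₃ = 0.1851 × 4122^0.4090 = 0.1851 × 30.11 ≈ 5.574

6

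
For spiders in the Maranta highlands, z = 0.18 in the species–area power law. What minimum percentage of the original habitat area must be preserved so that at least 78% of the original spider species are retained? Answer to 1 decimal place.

Need (A_new/A_old)^0.18 = 0.78, so A_new/A_old = 0.78^(1/0.18) = 0.78^5.556
ln(A_new/A_old) = ln 0.78 / 0.18 = -0.2485 / 0.18 = -1.3803
A_new/A_old = e^-1.3803 ≈ 0.2515

25.1%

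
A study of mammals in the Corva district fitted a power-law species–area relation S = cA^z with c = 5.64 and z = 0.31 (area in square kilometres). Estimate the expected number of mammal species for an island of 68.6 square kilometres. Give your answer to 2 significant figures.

S = 5.64 × 68.6^0.31 = 5.64 × 3.709 ≈ 20.92

21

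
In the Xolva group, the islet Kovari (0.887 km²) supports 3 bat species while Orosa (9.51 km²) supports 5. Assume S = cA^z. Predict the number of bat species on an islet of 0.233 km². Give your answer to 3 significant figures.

2.25

z = ln(5/3) / ln(9.51/0.887) = 0.5108 / 2.3723 = 0.2153
c = 3 / 0.887^0.2153 = 3 / 0.9745 = 3.078
S₃ = 3.078 × 0.233^0.2153 = 3.078 × 0.7308 ≈ 2.25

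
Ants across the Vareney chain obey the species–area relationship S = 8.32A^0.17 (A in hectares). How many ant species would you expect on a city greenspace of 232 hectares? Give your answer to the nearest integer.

S = 8.32 × 232^0.17 = 8.32 × 2.524 ≈ 21

21 species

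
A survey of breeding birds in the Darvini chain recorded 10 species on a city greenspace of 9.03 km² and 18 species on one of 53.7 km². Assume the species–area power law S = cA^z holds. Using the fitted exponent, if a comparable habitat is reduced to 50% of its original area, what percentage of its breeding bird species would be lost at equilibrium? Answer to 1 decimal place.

20.4%

z = ln(18/10) / ln(53.7/9.03) = 0.5878 / 1.7829 = 0.3297
S_new/S_old = (A_new/A_old)^z = 0.5^0.3297 = exp(0.3297 × -0.6931) = 0.7957
Fraction lost = 1 − 0.7957 = 0.2043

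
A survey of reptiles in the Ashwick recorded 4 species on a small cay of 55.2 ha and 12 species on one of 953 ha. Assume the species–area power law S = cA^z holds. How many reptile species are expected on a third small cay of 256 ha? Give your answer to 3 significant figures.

z = ln(12/4) / ln(953/55.2) = 1.0986 / 2.8487 = 0.3857
c = 4 / 55.2^0.3857 = 4 / 4.697 = 0.8517
S₃ = 0.8517 × 256^0.3857 = 0.8517 × 8.487 ≈ 7.228

7.23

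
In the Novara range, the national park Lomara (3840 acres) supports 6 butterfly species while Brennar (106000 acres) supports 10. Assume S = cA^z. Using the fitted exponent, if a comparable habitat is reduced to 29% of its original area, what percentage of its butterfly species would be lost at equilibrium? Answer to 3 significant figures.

z = ln(10/6) / ln(106000/3840) = 0.5108 / 3.3180 = 0.1540
S_new/S_old = (A_new/A_old)^z = 0.29^0.1540 = exp(0.1540 × -1.2379) = 0.8265
Fraction lost = 1 − 0.8265 = 0.1735

17.4%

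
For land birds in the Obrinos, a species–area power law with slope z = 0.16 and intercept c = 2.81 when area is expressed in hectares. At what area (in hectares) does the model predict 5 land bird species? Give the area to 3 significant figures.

36.7 hectares

5 = 2.81 × A^0.16  ⇒  A^0.16 = 5/2.81 = 1.779
ln A = ln(1.779) / 0.16 = 0.5763 / 0.16 = 3.6016
A = e^3.6016 ≈ 36.66 hectares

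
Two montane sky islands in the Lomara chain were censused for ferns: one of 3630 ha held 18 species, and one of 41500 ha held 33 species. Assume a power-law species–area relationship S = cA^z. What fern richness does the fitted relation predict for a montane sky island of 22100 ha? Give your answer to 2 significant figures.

28

z = ln(33/18) / ln(41500/3630) = 0.6061 / 2.4365 = 0.2488
c = 18 / 3630^0.2488 = 18 / 7.685 = 2.342
S₃ = 2.342 × 22100^0.2488 = 2.342 × 12.04 ≈ 28.21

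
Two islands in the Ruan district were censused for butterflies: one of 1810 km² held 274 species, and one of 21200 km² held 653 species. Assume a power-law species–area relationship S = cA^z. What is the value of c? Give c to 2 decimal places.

19.41

z = ln(S₂/S₁) / ln(A₂/A₁) = ln(653/274) / ln(21200/1810) = 0.8684 / 2.4607 = 0.3529
c = S₁ / A₁^z = 274 / 1810^0.3529 = 274 / 14.12 = 19.41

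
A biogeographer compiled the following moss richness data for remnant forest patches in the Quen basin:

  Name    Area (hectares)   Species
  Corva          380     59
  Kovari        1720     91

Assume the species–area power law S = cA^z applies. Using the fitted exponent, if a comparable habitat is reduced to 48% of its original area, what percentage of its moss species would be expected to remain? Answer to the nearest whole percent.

81%

z = ln(91/59) / ln(1720/380) = 0.4333 / 1.5099 = 0.2870
S_new/S_old = (A_new/A_old)^z = 0.48^0.2870 = exp(0.2870 × -0.7340) = 0.8101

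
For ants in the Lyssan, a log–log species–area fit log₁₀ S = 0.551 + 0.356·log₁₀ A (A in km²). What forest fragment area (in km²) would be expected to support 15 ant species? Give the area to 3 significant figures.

15 = 3.556 × A^0.356  ⇒  A^0.356 = 15/3.556 = 4.218
ln A = ln(4.218) / 0.356 = 1.4393 / 0.356 = 4.0431
A = e^4.0431 ≈ 57 km²

57.0 km²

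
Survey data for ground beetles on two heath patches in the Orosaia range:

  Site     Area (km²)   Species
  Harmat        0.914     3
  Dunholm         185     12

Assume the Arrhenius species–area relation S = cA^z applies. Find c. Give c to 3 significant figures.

z = ln(S₂/S₁) / ln(A₂/A₁) = ln(12/3) / ln(185/0.914) = 1.3863 / 5.3103 = 0.2611
c = S₁ / A₁^z = 3 / 0.914^0.2611 = 3 / 0.9768 = 3.071

3.07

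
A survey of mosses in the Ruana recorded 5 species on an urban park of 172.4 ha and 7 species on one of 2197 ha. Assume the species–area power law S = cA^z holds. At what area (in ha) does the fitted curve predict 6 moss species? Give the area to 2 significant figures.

680 ha

z = ln(7/5) / ln(2197/172.4) = 0.3365 / 2.5450 = 0.1322
c = 5 / 172.4^0.1322 = 5 / 1.976 = 2.531
A = (6/2.531)^(1/0.1322) ⇒ ln A = ln(2.371)/0.1322 = 6.5289
A = e^6.5289 ≈ 684.6 ha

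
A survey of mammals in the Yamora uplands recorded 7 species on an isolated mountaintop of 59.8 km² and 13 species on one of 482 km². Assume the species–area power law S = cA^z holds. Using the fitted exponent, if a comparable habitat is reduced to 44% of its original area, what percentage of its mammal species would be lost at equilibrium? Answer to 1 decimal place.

21.6%

z = ln(13/7) / ln(482/59.8) = 0.6190 / 2.0869 = 0.2966
S_new/S_old = (A_new/A_old)^z = 0.44^0.2966 = exp(0.2966 × -0.8210) = 0.7839
Fraction lost = 1 − 0.7839 = 0.2161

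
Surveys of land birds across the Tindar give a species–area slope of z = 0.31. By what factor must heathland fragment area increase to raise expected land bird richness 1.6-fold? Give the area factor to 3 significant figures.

4.55

(A₂/A₁)^0.31 = 1.6, so A₂/A₁ = 1.6^(1/0.31) = 1.6^3.226
ln(A₂/A₁) = ln 1.6 / 0.31 = 0.4700 / 0.31 = 1.5161
A₂/A₁ = e^1.5161 ≈ 4.555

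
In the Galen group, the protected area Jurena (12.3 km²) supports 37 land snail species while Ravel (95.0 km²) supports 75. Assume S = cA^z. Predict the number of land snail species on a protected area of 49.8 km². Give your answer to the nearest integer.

60

z = ln(75/37) / ln(95/12.3) = 0.7066 / 2.0443 = 0.3456
c = 37 / 12.3^0.3456 = 37 / 2.381 = 15.54
S₃ = 15.54 × 49.8^0.3456 = 15.54 × 3.86 ≈ 59.99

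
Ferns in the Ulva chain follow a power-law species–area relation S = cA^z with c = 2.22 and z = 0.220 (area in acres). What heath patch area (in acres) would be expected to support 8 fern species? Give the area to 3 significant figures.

8 = 2.22 × A^0.22  ⇒  A^0.22 = 8/2.22 = 3.604
ln A = ln(3.604) / 0.22 = 1.2819 / 0.22 = 5.8270
A = e^5.8270 ≈ 339.3 acres

339 acres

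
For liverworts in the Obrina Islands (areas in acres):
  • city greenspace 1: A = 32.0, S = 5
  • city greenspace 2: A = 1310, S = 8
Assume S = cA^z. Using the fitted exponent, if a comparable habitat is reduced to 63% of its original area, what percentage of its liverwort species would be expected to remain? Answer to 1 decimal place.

z = ln(8/5) / ln(1310/32) = 0.4700 / 3.7120 = 0.1266
S_new/S_old = (A_new/A_old)^z = 0.63^0.1266 = exp(0.1266 × -0.4620) = 0.9432

94.3%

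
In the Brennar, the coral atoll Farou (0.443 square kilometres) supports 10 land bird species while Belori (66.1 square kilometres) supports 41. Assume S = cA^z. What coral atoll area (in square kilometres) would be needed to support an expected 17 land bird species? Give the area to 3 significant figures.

z = ln(41/10) / ln(66.1/0.443) = 1.4110 / 5.0054 = 0.2819
c = 10 / 0.443^0.2819 = 10 / 0.7949 = 12.58
A = (17/12.58)^(1/0.2819) ⇒ ln A = ln(1.351)/0.2819 = 1.0682
A = e^1.0682 ≈ 2.91 square kilometres

2.91 square kilometres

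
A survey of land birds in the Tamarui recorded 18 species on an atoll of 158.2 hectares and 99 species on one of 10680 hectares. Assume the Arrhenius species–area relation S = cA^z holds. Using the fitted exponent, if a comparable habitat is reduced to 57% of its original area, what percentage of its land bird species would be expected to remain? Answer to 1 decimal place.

z = ln(99/18) / ln(10680/158.2) = 1.7047 / 4.2123 = 0.4047
S_new/S_old = (A_new/A_old)^z = 0.57^0.4047 = exp(0.4047 × -0.5621) = 0.7965

79.7%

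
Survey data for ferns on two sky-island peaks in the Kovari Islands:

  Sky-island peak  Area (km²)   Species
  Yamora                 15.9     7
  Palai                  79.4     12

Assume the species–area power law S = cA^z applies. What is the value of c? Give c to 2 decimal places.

2.77

z = ln(S₂/S₁) / ln(A₂/A₁) = ln(12/7) / ln(79.4/15.9) = 0.5390 / 1.6082 = 0.3352
c = S₁ / A₁^z = 7 / 15.9^0.3352 = 7 / 2.527 = 2.77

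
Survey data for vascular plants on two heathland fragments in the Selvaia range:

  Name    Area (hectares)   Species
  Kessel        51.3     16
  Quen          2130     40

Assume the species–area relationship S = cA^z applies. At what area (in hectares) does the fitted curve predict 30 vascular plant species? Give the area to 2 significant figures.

z = ln(40/16) / ln(2130/51.3) = 0.9163 / 3.7262 = 0.2459
c = 16 / 51.3^0.2459 = 16 / 2.633 = 6.076
A = (30/6.076)^(1/0.2459) ⇒ ln A = ln(4.938)/0.2459 = 6.4940
A = e^6.4940 ≈ 661.2 hectares

660 hectares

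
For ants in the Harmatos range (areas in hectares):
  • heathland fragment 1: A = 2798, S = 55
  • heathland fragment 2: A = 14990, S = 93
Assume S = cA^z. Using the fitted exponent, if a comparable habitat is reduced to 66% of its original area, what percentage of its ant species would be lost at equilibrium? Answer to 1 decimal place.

z = ln(93/55) / ln(14990/2798) = 0.5253 / 1.6785 = 0.3129
S_new/S_old = (A_new/A_old)^z = 0.66^0.3129 = exp(0.3129 × -0.4155) = 0.8781
Fraction lost = 1 − 0.8781 = 0.1219

12.2%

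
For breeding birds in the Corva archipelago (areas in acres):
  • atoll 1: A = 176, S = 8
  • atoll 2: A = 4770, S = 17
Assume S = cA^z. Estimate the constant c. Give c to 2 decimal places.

z = ln(S₂/S₁) / ln(A₂/A₁) = ln(17/8) / ln(4770/176) = 0.7538 / 3.2996 = 0.2284
c = S₁ / A₁^z = 8 / 176^0.2284 = 8 / 3.258 = 2.455

2.46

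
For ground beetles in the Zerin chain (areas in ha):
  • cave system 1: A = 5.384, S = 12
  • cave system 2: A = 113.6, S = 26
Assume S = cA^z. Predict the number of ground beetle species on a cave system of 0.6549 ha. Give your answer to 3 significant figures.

7.03

z = ln(26/12) / ln(113.6/5.384) = 0.7732 / 3.0493 = 0.2536
c = 12 / 5.384^0.2536 = 12 / 1.532 = 7.831
S₃ = 7.831 × 0.6549^0.2536 = 7.831 × 0.8982 ≈ 7.034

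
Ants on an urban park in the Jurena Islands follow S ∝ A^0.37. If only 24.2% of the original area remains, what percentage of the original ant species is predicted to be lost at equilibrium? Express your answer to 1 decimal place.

S_new/S_old = (A_new/A_old)^z = 0.242^0.37
= exp(0.37 × ln 0.242) = exp(0.37 × -1.4188) = exp(-0.5250) ≈ 0.5916
Fraction lost = 1 − 0.5916 = 0.4084

40.8%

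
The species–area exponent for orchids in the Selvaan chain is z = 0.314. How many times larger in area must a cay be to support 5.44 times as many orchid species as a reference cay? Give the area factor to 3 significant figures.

220

(A₂/A₁)^0.314 = 5.44, so A₂/A₁ = 5.44^(1/0.314) = 5.44^3.185
ln(A₂/A₁) = ln 5.44 / 0.314 = 1.6938 / 0.314 = 5.3942
A₂/A₁ = e^5.3942 ≈ 220.1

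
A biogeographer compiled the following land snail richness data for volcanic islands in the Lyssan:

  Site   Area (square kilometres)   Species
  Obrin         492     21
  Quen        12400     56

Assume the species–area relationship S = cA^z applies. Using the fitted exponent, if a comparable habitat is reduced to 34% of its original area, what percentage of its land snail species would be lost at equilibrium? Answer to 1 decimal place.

z = ln(56/21) / ln(12400/492) = 0.9808 / 3.2270 = 0.3039
S_new/S_old = (A_new/A_old)^z = 0.34^0.3039 = exp(0.3039 × -1.0788) = 0.7204
Fraction lost = 1 − 0.7204 = 0.2796

28.0%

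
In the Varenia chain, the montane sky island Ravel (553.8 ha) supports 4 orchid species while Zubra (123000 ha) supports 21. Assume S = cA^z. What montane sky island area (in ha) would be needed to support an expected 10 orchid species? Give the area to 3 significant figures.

z = ln(21/4) / ln(123000/553.8) = 1.6582 / 5.4031 = 0.3069
c = 4 / 553.8^0.3069 = 4 / 6.949 = 0.5756
A = (10/0.5756)^(1/0.3069) ⇒ ln A = ln(17.37)/0.3069 = 9.3024
A = e^9.3024 ≈ 10965 ha

11000 ha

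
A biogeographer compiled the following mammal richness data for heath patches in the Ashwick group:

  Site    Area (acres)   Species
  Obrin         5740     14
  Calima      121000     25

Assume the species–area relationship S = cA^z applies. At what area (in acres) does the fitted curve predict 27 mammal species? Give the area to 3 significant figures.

z = ln(25/14) / ln(121000/5740) = 0.5798 / 3.0483 = 0.1902
c = 14 / 5740^0.1902 = 14 / 5.188 = 2.699
A = (27/2.699)^(1/0.1902) ⇒ ln A = ln(10)/0.1902 = 12.1082
A = e^12.1082 ≈ 181346 acres

181000 acres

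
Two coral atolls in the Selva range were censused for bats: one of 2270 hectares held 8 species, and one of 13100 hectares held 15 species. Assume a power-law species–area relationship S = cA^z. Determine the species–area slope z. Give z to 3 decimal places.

Taking logs: ln S = ln c + z ln A, so z = (ln S₂ − ln S₁)/(ln A₂ − ln A₁).
z = ln(15/8) / ln(13100/2270) = ln(1.875) / ln(5.771) = 0.6286 / 1.7528 = 0.3586

0.359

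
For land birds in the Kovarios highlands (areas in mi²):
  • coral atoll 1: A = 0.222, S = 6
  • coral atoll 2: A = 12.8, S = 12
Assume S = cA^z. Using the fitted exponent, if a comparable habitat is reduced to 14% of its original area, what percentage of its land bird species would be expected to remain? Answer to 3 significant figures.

71.5%

z = ln(12/6) / ln(12.8/0.222) = 0.6931 / 4.0545 = 0.1710
S_new/S_old = (A_new/A_old)^z = 0.14^0.1710 = exp(0.1710 × -1.9661) = 0.7145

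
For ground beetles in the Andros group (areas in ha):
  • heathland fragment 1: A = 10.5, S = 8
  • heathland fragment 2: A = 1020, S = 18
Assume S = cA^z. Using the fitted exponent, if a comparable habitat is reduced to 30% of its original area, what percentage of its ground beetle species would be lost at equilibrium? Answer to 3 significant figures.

19.2%

z = ln(18/8) / ln(1020/10.5) = 0.8109 / 4.5762 = 0.1772
S_new/S_old = (A_new/A_old)^z = 0.3^0.1772 = exp(0.1772 × -1.2040) = 0.8079
Fraction lost = 1 − 0.8079 = 0.1921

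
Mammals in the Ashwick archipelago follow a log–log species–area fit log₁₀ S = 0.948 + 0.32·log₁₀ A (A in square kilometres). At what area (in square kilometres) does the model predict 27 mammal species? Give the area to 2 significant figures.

27 = 8.872 × A^0.32  ⇒  A^0.32 = 27/8.872 = 3.043
ln A = ln(3.043) / 0.32 = 1.1130 / 0.32 = 3.4781
A = e^3.4781 ≈ 32.4 square kilometres

32 square kilometres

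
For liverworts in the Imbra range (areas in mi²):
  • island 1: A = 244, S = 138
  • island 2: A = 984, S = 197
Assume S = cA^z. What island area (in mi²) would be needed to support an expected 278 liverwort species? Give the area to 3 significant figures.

3790 mi²

z = ln(197/138) / ln(984/244) = 0.3560 / 1.3945 = 0.2553
c = 138 / 244^0.2553 = 138 / 4.068 = 33.92
A = (278/33.92)^(1/0.2553) ⇒ ln A = ln(8.195)/0.2553 = 8.2409
A = e^8.2409 ≈ 3793 mi²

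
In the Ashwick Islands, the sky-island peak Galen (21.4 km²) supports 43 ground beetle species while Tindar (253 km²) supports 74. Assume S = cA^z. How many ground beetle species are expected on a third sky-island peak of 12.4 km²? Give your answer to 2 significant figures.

38

z = ln(74/43) / ln(253/21.4) = 0.5429 / 2.4700 = 0.2198
c = 43 / 21.4^0.2198 = 43 / 1.961 = 21.93
S₃ = 21.93 × 12.4^0.2198 = 21.93 × 1.739 ≈ 38.14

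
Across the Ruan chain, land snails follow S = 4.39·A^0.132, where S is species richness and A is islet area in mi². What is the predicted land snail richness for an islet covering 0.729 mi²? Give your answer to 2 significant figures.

S = 4.39 × 0.729^0.132 = 4.39 × 0.9591 ≈ 4.211

4.2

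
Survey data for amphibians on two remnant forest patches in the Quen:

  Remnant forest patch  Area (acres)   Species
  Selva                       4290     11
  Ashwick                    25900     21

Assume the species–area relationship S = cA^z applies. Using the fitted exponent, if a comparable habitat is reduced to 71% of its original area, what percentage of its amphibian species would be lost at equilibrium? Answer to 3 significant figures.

z = ln(21/11) / ln(25900/4290) = 0.6466 / 1.7980 = 0.3596
S_new/S_old = (A_new/A_old)^z = 0.71^0.3596 = exp(0.3596 × -0.3425) = 0.8841
Fraction lost = 1 − 0.8841 = 0.1159

11.6%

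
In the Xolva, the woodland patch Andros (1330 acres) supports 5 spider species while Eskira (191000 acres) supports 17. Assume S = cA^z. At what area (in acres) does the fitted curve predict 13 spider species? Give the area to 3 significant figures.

z = ln(17/5) / ln(191000/1330) = 1.2238 / 4.9671 = 0.2464
c = 5 / 1330^0.2464 = 5 / 5.884 = 0.8498
A = (13/0.8498)^(1/0.2464) ⇒ ln A = ln(15.3)/0.2464 = 11.0712
A = e^11.0712 ≈ 64292 acres

64300 acres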